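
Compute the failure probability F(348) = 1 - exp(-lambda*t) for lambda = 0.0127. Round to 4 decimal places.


lambda = 0.0127, t = 348
lambda * t = 4.4196
exp(-4.4196) = 0.012
F(t) = 1 - 0.012
F(t) = 0.988

0.988


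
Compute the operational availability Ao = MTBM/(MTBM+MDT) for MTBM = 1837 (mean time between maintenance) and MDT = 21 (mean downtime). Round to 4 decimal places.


MTBM = 1837
MDT = 21
MTBM + MDT = 1858
Ao = 1837 / 1858
Ao = 0.9887

0.9887


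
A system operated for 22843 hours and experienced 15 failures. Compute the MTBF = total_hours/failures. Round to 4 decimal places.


total_hours = 22843
failures = 15
MTBF = 22843 / 15
MTBF = 1522.8667

1522.8667


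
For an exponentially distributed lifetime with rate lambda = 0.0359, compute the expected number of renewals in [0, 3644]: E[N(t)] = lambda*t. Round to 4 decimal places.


lambda = 0.0359
t = 3644
E[N(t)] = lambda * t
E[N(t)] = 0.0359 * 3644
E[N(t)] = 130.8196

130.8196


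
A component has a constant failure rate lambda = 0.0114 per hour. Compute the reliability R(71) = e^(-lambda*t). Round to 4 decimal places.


lambda = 0.0114
t = 71
lambda * t = 0.8094
R(t) = e^(-0.8094)
R(t) = 0.4451

0.4451


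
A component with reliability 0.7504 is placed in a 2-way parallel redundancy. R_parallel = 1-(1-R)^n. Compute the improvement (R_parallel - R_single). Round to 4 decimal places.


R_single = 0.7504, n = 2
1 - R_single = 0.2496
(1 - R_single)^n = 0.2496^2 = 0.0623
R_parallel = 1 - 0.0623 = 0.9377
Improvement = 0.9377 - 0.7504
Improvement = 0.1873

0.1873


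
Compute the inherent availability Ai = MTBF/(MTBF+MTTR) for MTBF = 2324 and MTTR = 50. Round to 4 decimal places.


MTBF = 2324
MTTR = 50
MTBF + MTTR = 2374
Ai = 2324 / 2374
Ai = 0.9789

0.9789


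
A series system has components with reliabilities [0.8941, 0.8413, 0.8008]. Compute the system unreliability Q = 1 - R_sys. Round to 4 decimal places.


Components: [0.8941, 0.8413, 0.8008]
After component 1: product = 0.8941
After component 2: product = 0.7522
After component 3: product = 0.6024
R_sys = 0.6024
Q = 1 - 0.6024 = 0.3976

0.3976


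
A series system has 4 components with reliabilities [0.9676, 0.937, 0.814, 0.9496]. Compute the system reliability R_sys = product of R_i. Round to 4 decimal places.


Components: [0.9676, 0.937, 0.814, 0.9496]
After component 1 (R=0.9676): product = 0.9676
After component 2 (R=0.937): product = 0.9066
After component 3 (R=0.814): product = 0.738
After component 4 (R=0.9496): product = 0.7008
R_sys = 0.7008

0.7008


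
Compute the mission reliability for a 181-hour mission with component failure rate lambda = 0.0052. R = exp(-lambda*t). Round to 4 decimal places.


lambda = 0.0052
mission_time = 181
lambda * t = 0.0052 * 181 = 0.9412
R = exp(-0.9412)
R = 0.3902

0.3902


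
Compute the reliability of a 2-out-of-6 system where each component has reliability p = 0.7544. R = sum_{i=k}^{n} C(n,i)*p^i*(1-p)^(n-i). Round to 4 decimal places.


k = 2, n = 6, p = 0.7544
i=2: C(6,2)=15 * 0.7544^2 * 0.2456^4 = 0.0311
i=3: C(6,3)=20 * 0.7544^3 * 0.2456^3 = 0.1272
i=4: C(6,4)=15 * 0.7544^4 * 0.2456^2 = 0.2931
i=5: C(6,5)=6 * 0.7544^5 * 0.2456^1 = 0.3601
i=6: C(6,6)=1 * 0.7544^6 * 0.2456^0 = 0.1843
R = sum of terms = 0.9957

0.9957


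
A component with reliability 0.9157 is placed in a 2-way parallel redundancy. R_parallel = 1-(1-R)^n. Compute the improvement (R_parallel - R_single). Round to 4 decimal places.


R_single = 0.9157, n = 2
1 - R_single = 0.0843
(1 - R_single)^n = 0.0843^2 = 0.0071
R_parallel = 1 - 0.0071 = 0.9929
Improvement = 0.9929 - 0.9157
Improvement = 0.0772

0.0772


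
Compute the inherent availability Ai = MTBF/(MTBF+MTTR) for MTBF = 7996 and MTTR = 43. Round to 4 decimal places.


MTBF = 7996
MTTR = 43
MTBF + MTTR = 8039
Ai = 7996 / 8039
Ai = 0.9947

0.9947


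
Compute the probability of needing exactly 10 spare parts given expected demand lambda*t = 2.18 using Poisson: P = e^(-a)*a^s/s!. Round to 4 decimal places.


a = 2.18, s = 10
e^(-a) = e^(-2.18) = 0.113
a^s = 2.18^10 = 2424.1804
s! = 3628800
P = 0.113 * 2424.1804 / 3628800
P = 0.0001

0.0001


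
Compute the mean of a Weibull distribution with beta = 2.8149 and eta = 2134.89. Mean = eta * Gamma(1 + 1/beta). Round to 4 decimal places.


beta = 2.8149, eta = 2134.89
1/beta = 0.3553
1 + 1/beta = 1.3553
Gamma(1.3553) = 0.8906
Mean = 2134.89 * 0.8906
Mean = 1901.4004

1901.4004


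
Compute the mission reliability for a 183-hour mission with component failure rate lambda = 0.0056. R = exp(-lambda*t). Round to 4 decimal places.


lambda = 0.0056
mission_time = 183
lambda * t = 0.0056 * 183 = 1.0248
R = exp(-1.0248)
R = 0.3589

0.3589


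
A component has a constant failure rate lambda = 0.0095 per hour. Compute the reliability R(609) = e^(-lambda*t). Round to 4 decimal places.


lambda = 0.0095
t = 609
lambda * t = 5.7855
R(t) = e^(-5.7855)
R(t) = 0.0031

0.0031


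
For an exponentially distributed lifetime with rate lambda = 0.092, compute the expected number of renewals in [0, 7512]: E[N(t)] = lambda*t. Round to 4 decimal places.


lambda = 0.092
t = 7512
E[N(t)] = lambda * t
E[N(t)] = 0.092 * 7512
E[N(t)] = 691.104

691.104


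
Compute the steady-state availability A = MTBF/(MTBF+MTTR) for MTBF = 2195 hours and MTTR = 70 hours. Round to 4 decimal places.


MTBF = 2195
MTTR = 70
MTBF + MTTR = 2265
A = 2195 / 2265
A = 0.9691

0.9691


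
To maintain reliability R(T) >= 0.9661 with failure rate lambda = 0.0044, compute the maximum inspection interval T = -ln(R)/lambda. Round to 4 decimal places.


R_target = 0.9661
lambda = 0.0044
-ln(0.9661) = 0.0345
T = 0.0345 / 0.0044
T = 7.8382

7.8382


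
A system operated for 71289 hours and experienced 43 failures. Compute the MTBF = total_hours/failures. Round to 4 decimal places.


total_hours = 71289
failures = 43
MTBF = 71289 / 43
MTBF = 1657.8837

1657.8837


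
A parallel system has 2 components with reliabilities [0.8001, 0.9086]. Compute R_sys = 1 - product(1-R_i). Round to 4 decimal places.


Components: [0.8001, 0.9086]
(1 - 0.8001) = 0.1999, running product = 0.1999
(1 - 0.9086) = 0.0914, running product = 0.0183
Product of (1-R_i) = 0.0183
R_sys = 1 - 0.0183 = 0.9817

0.9817


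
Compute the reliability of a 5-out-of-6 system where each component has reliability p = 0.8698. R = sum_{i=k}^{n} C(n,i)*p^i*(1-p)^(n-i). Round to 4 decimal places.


k = 5, n = 6, p = 0.8698
i=5: C(6,5)=6 * 0.8698^5 * 0.1302^1 = 0.3889
i=6: C(6,6)=1 * 0.8698^6 * 0.1302^0 = 0.433
R = sum of terms = 0.8219

0.8219


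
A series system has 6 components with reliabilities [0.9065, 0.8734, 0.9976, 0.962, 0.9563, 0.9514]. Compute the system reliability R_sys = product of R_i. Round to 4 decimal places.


Components: [0.9065, 0.8734, 0.9976, 0.962, 0.9563, 0.9514]
After component 1 (R=0.9065): product = 0.9065
After component 2 (R=0.8734): product = 0.7917
After component 3 (R=0.9976): product = 0.7898
After component 4 (R=0.962): product = 0.7598
After component 5 (R=0.9563): product = 0.7266
After component 6 (R=0.9514): product = 0.6913
R_sys = 0.6913

0.6913


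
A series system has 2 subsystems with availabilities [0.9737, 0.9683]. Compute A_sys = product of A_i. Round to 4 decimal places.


Subsystems: [0.9737, 0.9683]
After subsystem 1 (A=0.9737): product = 0.9737
After subsystem 2 (A=0.9683): product = 0.9428
A_sys = 0.9428

0.9428


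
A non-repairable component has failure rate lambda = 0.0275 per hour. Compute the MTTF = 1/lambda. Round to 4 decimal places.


lambda = 0.0275
MTTF = 1 / 0.0275
MTTF = 36.3636

36.3636


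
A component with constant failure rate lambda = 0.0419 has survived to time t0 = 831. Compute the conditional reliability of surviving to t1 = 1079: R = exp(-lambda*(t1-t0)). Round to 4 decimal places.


lambda = 0.0419
t0 = 831, t1 = 1079
t1 - t0 = 248
lambda * (t1-t0) = 0.0419 * 248 = 10.3912
R = exp(-10.3912)
R = 0.0

0.0


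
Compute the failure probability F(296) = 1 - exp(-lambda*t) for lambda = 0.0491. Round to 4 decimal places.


lambda = 0.0491, t = 296
lambda * t = 14.5336
exp(-14.5336) = 0.0
F(t) = 1 - 0.0
F(t) = 1.0

1.0


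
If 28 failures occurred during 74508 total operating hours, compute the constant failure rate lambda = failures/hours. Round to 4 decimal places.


failures = 28
total_hours = 74508
lambda = 28 / 74508
lambda = 0.0004

0.0004


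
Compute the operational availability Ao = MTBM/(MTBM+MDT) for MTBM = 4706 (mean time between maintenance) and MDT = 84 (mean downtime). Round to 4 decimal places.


MTBM = 4706
MDT = 84
MTBM + MDT = 4790
Ao = 4706 / 4790
Ao = 0.9825

0.9825


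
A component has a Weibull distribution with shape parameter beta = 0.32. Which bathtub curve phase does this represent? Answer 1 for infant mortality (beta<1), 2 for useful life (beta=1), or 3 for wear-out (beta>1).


beta = 0.32
Compare beta to 1:
beta < 1 => infant mortality (phase 1)
beta = 1 => useful life (phase 2)
beta > 1 => wear-out (phase 3)
Since beta = 0.32, this is infant mortality (decreasing failure rate)
Phase = 1

1


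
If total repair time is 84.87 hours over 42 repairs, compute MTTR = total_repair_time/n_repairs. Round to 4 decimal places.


total_repair_time = 84.87
n_repairs = 42
MTTR = 84.87 / 42
MTTR = 2.0207

2.0207


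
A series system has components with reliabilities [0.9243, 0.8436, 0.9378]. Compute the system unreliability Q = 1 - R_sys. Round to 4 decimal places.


Components: [0.9243, 0.8436, 0.9378]
After component 1: product = 0.9243
After component 2: product = 0.7797
After component 3: product = 0.7312
R_sys = 0.7312
Q = 1 - 0.7312 = 0.2688

0.2688


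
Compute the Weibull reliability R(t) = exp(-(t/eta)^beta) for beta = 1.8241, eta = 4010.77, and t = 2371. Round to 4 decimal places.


beta = 1.8241, eta = 4010.77, t = 2371
t/eta = 2371 / 4010.77 = 0.5912
(t/eta)^beta = 0.5912^1.8241 = 0.3833
R(t) = exp(-0.3833)
R(t) = 0.6816

0.6816


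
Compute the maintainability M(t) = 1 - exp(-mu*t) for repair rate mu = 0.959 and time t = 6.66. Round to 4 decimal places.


mu = 0.959, t = 6.66
mu * t = 0.959 * 6.66 = 6.3869
exp(-6.3869) = 0.0017
M(t) = 1 - 0.0017
M(t) = 0.9983

0.9983


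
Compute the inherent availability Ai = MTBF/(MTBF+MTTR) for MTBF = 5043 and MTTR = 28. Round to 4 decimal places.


MTBF = 5043
MTTR = 28
MTBF + MTTR = 5071
Ai = 5043 / 5071
Ai = 0.9945

0.9945


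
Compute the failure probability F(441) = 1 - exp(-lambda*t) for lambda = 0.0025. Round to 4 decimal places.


lambda = 0.0025, t = 441
lambda * t = 1.1025
exp(-1.1025) = 0.332
F(t) = 1 - 0.332
F(t) = 0.668

0.668


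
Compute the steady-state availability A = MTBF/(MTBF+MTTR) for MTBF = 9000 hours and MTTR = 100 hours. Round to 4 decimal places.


MTBF = 9000
MTTR = 100
MTBF + MTTR = 9100
A = 9000 / 9100
A = 0.989

0.989


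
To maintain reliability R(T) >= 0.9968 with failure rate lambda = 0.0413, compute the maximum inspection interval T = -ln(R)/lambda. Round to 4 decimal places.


R_target = 0.9968
lambda = 0.0413
-ln(0.9968) = 0.0032
T = 0.0032 / 0.0413
T = 0.0776

0.0776


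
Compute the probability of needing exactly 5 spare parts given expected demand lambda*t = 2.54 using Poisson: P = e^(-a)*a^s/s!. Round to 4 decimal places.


a = 2.54, s = 5
e^(-a) = e^(-2.54) = 0.0789
a^s = 2.54^5 = 105.7228
s! = 120
P = 0.0789 * 105.7228 / 120
P = 0.0695

0.0695


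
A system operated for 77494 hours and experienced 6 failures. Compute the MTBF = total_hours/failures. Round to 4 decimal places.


total_hours = 77494
failures = 6
MTBF = 77494 / 6
MTBF = 12915.6667

12915.6667


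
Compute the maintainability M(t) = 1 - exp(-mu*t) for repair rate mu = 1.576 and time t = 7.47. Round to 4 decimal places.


mu = 1.576, t = 7.47
mu * t = 1.576 * 7.47 = 11.7727
exp(-11.7727) = 0.0
M(t) = 1 - 0.0
M(t) = 1.0

1.0


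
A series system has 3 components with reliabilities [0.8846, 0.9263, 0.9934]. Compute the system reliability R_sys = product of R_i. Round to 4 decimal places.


Components: [0.8846, 0.9263, 0.9934]
After component 1 (R=0.8846): product = 0.8846
After component 2 (R=0.9263): product = 0.8194
After component 3 (R=0.9934): product = 0.814
R_sys = 0.814

0.814


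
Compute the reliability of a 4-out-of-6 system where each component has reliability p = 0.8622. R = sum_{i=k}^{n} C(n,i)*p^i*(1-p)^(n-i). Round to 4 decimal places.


k = 4, n = 6, p = 0.8622
i=4: C(6,4)=15 * 0.8622^4 * 0.1378^2 = 0.1574
i=5: C(6,5)=6 * 0.8622^5 * 0.1378^1 = 0.3939
i=6: C(6,6)=1 * 0.8622^6 * 0.1378^0 = 0.4108
R = sum of terms = 0.9622

0.9622


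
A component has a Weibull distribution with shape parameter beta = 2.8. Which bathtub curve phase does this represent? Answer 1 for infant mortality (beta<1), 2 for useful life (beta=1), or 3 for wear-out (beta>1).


beta = 2.8
Compare beta to 1:
beta < 1 => infant mortality (phase 1)
beta = 1 => useful life (phase 2)
beta > 1 => wear-out (phase 3)
Since beta = 2.8, this is wear-out (increasing failure rate)
Phase = 3

3


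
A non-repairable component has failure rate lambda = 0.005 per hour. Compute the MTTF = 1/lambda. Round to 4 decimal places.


lambda = 0.005
MTTF = 1 / 0.005
MTTF = 200.0

200.0


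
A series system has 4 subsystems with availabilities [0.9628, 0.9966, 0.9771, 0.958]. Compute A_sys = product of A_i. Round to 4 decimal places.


Subsystems: [0.9628, 0.9966, 0.9771, 0.958]
After subsystem 1 (A=0.9628): product = 0.9628
After subsystem 2 (A=0.9966): product = 0.9595
After subsystem 3 (A=0.9771): product = 0.9376
After subsystem 4 (A=0.958): product = 0.8982
A_sys = 0.8982

0.8982


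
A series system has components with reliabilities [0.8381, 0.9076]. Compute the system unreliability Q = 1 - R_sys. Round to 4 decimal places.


Components: [0.8381, 0.9076]
After component 1: product = 0.8381
After component 2: product = 0.7607
R_sys = 0.7607
Q = 1 - 0.7607 = 0.2393

0.2393


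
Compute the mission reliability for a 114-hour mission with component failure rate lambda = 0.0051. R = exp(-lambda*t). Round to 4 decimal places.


lambda = 0.0051
mission_time = 114
lambda * t = 0.0051 * 114 = 0.5814
R = exp(-0.5814)
R = 0.5591

0.5591


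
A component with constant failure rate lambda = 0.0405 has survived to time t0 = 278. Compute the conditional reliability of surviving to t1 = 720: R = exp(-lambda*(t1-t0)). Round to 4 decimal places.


lambda = 0.0405
t0 = 278, t1 = 720
t1 - t0 = 442
lambda * (t1-t0) = 0.0405 * 442 = 17.901
R = exp(-17.901)
R = 0.0

0.0


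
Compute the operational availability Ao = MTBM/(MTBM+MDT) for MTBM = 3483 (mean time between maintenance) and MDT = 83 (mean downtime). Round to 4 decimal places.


MTBM = 3483
MDT = 83
MTBM + MDT = 3566
Ao = 3483 / 3566
Ao = 0.9767

0.9767


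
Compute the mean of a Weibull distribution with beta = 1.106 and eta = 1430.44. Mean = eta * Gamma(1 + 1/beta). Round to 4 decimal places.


beta = 1.106, eta = 1430.44
1/beta = 0.9042
1 + 1/beta = 1.9042
Gamma(1.9042) = 0.9632
Mean = 1430.44 * 0.9632
Mean = 1377.7961

1377.7961


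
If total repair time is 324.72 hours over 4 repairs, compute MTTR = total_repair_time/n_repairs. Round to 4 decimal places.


total_repair_time = 324.72
n_repairs = 4
MTTR = 324.72 / 4
MTTR = 81.18

81.18


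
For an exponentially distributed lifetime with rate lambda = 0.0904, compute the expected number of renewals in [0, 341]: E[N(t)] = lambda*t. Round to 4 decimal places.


lambda = 0.0904
t = 341
E[N(t)] = lambda * t
E[N(t)] = 0.0904 * 341
E[N(t)] = 30.8264

30.8264


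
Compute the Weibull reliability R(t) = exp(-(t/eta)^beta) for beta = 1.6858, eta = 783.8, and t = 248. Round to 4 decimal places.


beta = 1.6858, eta = 783.8, t = 248
t/eta = 248 / 783.8 = 0.3164
(t/eta)^beta = 0.3164^1.6858 = 0.1437
R(t) = exp(-0.1437)
R(t) = 0.8661

0.8661


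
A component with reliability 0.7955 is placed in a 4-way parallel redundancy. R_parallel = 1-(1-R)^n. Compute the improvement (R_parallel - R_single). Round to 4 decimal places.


R_single = 0.7955, n = 4
1 - R_single = 0.2045
(1 - R_single)^n = 0.2045^4 = 0.0017
R_parallel = 1 - 0.0017 = 0.9983
Improvement = 0.9983 - 0.7955
Improvement = 0.2028

0.2028


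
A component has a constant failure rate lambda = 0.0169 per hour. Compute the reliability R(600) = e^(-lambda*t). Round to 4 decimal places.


lambda = 0.0169
t = 600
lambda * t = 10.14
R(t) = e^(-10.14)
R(t) = 0.0

0.0


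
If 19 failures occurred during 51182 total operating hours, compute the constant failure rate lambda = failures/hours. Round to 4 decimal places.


failures = 19
total_hours = 51182
lambda = 19 / 51182
lambda = 0.0004

0.0004


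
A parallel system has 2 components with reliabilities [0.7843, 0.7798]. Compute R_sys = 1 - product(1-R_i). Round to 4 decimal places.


Components: [0.7843, 0.7798]
(1 - 0.7843) = 0.2157, running product = 0.2157
(1 - 0.7798) = 0.2202, running product = 0.0475
Product of (1-R_i) = 0.0475
R_sys = 1 - 0.0475 = 0.9525

0.9525


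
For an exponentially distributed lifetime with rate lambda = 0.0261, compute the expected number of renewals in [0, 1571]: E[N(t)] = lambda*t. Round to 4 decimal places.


lambda = 0.0261
t = 1571
E[N(t)] = lambda * t
E[N(t)] = 0.0261 * 1571
E[N(t)] = 41.0031

41.0031


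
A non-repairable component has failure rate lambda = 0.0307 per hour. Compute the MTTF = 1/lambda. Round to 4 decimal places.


lambda = 0.0307
MTTF = 1 / 0.0307
MTTF = 32.5733

32.5733


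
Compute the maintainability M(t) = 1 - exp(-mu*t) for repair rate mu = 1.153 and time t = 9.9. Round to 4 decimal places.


mu = 1.153, t = 9.9
mu * t = 1.153 * 9.9 = 11.4147
exp(-11.4147) = 0.0
M(t) = 1 - 0.0
M(t) = 1.0

1.0


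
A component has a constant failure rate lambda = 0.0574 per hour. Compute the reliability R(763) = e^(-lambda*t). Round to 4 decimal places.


lambda = 0.0574
t = 763
lambda * t = 43.7962
R(t) = e^(-43.7962)
R(t) = 0.0

0.0


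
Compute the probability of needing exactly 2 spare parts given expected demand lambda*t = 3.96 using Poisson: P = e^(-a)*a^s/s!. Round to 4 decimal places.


a = 3.96, s = 2
e^(-a) = e^(-3.96) = 0.0191
a^s = 3.96^2 = 15.6816
s! = 2
P = 0.0191 * 15.6816 / 2
P = 0.1495

0.1495


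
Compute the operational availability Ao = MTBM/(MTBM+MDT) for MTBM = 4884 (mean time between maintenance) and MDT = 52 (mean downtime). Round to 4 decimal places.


MTBM = 4884
MDT = 52
MTBM + MDT = 4936
Ao = 4884 / 4936
Ao = 0.9895

0.9895


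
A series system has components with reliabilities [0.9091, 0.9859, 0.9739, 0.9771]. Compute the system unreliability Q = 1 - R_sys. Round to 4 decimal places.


Components: [0.9091, 0.9859, 0.9739, 0.9771]
After component 1: product = 0.9091
After component 2: product = 0.8963
After component 3: product = 0.8729
After component 4: product = 0.8529
R_sys = 0.8529
Q = 1 - 0.8529 = 0.1471

0.1471


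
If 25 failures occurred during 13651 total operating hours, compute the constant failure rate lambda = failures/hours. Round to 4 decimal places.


failures = 25
total_hours = 13651
lambda = 25 / 13651
lambda = 0.0018

0.0018


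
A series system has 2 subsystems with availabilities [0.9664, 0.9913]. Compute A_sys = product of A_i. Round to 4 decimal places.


Subsystems: [0.9664, 0.9913]
After subsystem 1 (A=0.9664): product = 0.9664
After subsystem 2 (A=0.9913): product = 0.958
A_sys = 0.958

0.958


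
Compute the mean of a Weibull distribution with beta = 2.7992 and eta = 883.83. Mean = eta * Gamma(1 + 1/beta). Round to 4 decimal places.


beta = 2.7992, eta = 883.83
1/beta = 0.3572
1 + 1/beta = 1.3572
Gamma(1.3572) = 0.8904
Mean = 883.83 * 0.8904
Mean = 786.9987

786.9987


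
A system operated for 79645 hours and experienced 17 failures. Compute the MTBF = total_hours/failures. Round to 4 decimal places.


total_hours = 79645
failures = 17
MTBF = 79645 / 17
MTBF = 4685.0

4685.0


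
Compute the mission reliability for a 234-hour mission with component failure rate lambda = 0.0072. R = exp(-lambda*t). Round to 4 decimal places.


lambda = 0.0072
mission_time = 234
lambda * t = 0.0072 * 234 = 1.6848
R = exp(-1.6848)
R = 0.1855

0.1855


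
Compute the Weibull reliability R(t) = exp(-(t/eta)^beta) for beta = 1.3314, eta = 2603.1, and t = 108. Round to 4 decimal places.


beta = 1.3314, eta = 2603.1, t = 108
t/eta = 108 / 2603.1 = 0.0415
(t/eta)^beta = 0.0415^1.3314 = 0.0145
R(t) = exp(-0.0145)
R(t) = 0.9857

0.9857


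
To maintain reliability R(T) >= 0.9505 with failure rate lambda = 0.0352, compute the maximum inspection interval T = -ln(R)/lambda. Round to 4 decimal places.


R_target = 0.9505
lambda = 0.0352
-ln(0.9505) = 0.0508
T = 0.0508 / 0.0352
T = 1.4422

1.4422


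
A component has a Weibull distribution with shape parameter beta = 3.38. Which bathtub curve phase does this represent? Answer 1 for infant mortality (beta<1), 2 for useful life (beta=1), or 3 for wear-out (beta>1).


beta = 3.38
Compare beta to 1:
beta < 1 => infant mortality (phase 1)
beta = 1 => useful life (phase 2)
beta > 1 => wear-out (phase 3)
Since beta = 3.38, this is wear-out (increasing failure rate)
Phase = 3

3


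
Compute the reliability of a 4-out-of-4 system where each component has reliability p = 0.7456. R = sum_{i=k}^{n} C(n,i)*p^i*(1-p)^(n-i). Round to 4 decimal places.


k = 4, n = 4, p = 0.7456
i=4: C(4,4)=1 * 0.7456^4 * 0.2544^0 = 0.309
R = sum of terms = 0.309

0.309


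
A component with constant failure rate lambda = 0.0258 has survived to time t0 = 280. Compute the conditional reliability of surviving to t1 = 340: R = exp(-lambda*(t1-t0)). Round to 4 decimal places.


lambda = 0.0258
t0 = 280, t1 = 340
t1 - t0 = 60
lambda * (t1-t0) = 0.0258 * 60 = 1.548
R = exp(-1.548)
R = 0.2127

0.2127


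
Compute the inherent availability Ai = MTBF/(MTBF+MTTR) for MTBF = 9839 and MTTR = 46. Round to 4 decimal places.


MTBF = 9839
MTTR = 46
MTBF + MTTR = 9885
Ai = 9839 / 9885
Ai = 0.9953

0.9953


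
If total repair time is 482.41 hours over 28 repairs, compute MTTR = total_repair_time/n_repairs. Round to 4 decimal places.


total_repair_time = 482.41
n_repairs = 28
MTTR = 482.41 / 28
MTTR = 17.2289

17.2289


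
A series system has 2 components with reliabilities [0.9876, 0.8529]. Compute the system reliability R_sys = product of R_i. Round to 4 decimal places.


Components: [0.9876, 0.8529]
After component 1 (R=0.9876): product = 0.9876
After component 2 (R=0.8529): product = 0.8423
R_sys = 0.8423

0.8423


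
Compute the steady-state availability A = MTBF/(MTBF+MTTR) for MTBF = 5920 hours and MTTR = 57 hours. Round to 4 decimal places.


MTBF = 5920
MTTR = 57
MTBF + MTTR = 5977
A = 5920 / 5977
A = 0.9905

0.9905


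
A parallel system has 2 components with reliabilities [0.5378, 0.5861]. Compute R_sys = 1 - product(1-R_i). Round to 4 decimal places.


Components: [0.5378, 0.5861]
(1 - 0.5378) = 0.4622, running product = 0.4622
(1 - 0.5861) = 0.4139, running product = 0.1913
Product of (1-R_i) = 0.1913
R_sys = 1 - 0.1913 = 0.8087

0.8087


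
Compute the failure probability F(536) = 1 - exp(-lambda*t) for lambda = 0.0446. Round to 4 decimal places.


lambda = 0.0446, t = 536
lambda * t = 23.9056
exp(-23.9056) = 0.0
F(t) = 1 - 0.0
F(t) = 1.0

1.0


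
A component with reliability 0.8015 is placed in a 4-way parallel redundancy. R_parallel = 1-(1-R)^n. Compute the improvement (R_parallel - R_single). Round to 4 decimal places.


R_single = 0.8015, n = 4
1 - R_single = 0.1985
(1 - R_single)^n = 0.1985^4 = 0.0016
R_parallel = 1 - 0.0016 = 0.9984
Improvement = 0.9984 - 0.8015
Improvement = 0.1969

0.1969


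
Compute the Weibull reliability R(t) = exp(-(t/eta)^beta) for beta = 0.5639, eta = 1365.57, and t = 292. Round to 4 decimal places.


beta = 0.5639, eta = 1365.57, t = 292
t/eta = 292 / 1365.57 = 0.2138
(t/eta)^beta = 0.2138^0.5639 = 0.419
R(t) = exp(-0.419)
R(t) = 0.6577

0.6577


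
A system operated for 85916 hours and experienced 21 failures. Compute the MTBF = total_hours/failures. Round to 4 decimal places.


total_hours = 85916
failures = 21
MTBF = 85916 / 21
MTBF = 4091.2381

4091.2381


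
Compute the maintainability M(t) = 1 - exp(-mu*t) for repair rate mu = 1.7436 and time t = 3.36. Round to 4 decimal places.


mu = 1.7436, t = 3.36
mu * t = 1.7436 * 3.36 = 5.8585
exp(-5.8585) = 0.0029
M(t) = 1 - 0.0029
M(t) = 0.9971

0.9971


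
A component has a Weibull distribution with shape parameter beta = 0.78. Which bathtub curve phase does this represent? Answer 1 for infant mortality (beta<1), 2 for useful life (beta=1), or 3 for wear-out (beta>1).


beta = 0.78
Compare beta to 1:
beta < 1 => infant mortality (phase 1)
beta = 1 => useful life (phase 2)
beta > 1 => wear-out (phase 3)
Since beta = 0.78, this is infant mortality (decreasing failure rate)
Phase = 1

1


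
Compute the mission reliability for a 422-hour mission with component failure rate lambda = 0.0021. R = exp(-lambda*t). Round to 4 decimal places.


lambda = 0.0021
mission_time = 422
lambda * t = 0.0021 * 422 = 0.8862
R = exp(-0.8862)
R = 0.4122

0.4122


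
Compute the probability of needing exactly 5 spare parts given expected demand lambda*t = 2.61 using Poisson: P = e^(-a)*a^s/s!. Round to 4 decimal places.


a = 2.61, s = 5
e^(-a) = e^(-2.61) = 0.0735
a^s = 2.61^5 = 121.1163
s! = 120
P = 0.0735 * 121.1163 / 120
P = 0.0742

0.0742


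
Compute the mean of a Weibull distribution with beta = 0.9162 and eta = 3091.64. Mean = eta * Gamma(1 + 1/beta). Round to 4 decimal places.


beta = 0.9162, eta = 3091.64
1/beta = 1.0915
1 + 1/beta = 2.0915
Gamma(2.0915) = 1.0422
Mean = 3091.64 * 1.0422
Mean = 3222.0542

3222.0542


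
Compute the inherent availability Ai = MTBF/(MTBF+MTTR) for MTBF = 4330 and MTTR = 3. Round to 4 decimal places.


MTBF = 4330
MTTR = 3
MTBF + MTTR = 4333
Ai = 4330 / 4333
Ai = 0.9993

0.9993


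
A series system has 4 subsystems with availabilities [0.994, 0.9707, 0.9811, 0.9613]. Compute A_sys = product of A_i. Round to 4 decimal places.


Subsystems: [0.994, 0.9707, 0.9811, 0.9613]
After subsystem 1 (A=0.994): product = 0.994
After subsystem 2 (A=0.9707): product = 0.9649
After subsystem 3 (A=0.9811): product = 0.9466
After subsystem 4 (A=0.9613): product = 0.91
A_sys = 0.91

0.91


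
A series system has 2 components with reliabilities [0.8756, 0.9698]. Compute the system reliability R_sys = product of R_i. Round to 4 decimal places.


Components: [0.8756, 0.9698]
After component 1 (R=0.8756): product = 0.8756
After component 2 (R=0.9698): product = 0.8492
R_sys = 0.8492

0.8492


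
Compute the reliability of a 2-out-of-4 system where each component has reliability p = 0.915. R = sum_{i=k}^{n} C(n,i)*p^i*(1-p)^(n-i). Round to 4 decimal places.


k = 2, n = 4, p = 0.915
i=2: C(4,2)=6 * 0.915^2 * 0.085^2 = 0.0363
i=3: C(4,3)=4 * 0.915^3 * 0.085^1 = 0.2605
i=4: C(4,4)=1 * 0.915^4 * 0.085^0 = 0.7009
R = sum of terms = 0.9977

0.9977


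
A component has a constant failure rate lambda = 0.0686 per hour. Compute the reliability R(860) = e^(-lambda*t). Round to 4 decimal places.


lambda = 0.0686
t = 860
lambda * t = 58.996
R(t) = e^(-58.996)
R(t) = 0.0

0.0


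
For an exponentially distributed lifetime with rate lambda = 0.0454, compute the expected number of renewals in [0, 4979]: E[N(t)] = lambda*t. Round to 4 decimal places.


lambda = 0.0454
t = 4979
E[N(t)] = lambda * t
E[N(t)] = 0.0454 * 4979
E[N(t)] = 226.0466

226.0466


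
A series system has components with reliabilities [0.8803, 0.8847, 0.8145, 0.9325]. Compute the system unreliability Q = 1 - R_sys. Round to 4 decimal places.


Components: [0.8803, 0.8847, 0.8145, 0.9325]
After component 1: product = 0.8803
After component 2: product = 0.7788
After component 3: product = 0.6343
After component 4: product = 0.5915
R_sys = 0.5915
Q = 1 - 0.5915 = 0.4085

0.4085


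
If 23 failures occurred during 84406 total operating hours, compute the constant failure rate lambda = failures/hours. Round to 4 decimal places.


failures = 23
total_hours = 84406
lambda = 23 / 84406
lambda = 0.0003

0.0003


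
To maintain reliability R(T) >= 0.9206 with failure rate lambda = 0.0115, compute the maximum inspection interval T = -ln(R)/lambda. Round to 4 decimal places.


R_target = 0.9206
lambda = 0.0115
-ln(0.9206) = 0.0827
T = 0.0827 / 0.0115
T = 7.1939

7.1939


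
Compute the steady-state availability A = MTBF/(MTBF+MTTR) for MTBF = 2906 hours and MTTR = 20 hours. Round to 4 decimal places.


MTBF = 2906
MTTR = 20
MTBF + MTTR = 2926
A = 2906 / 2926
A = 0.9932

0.9932


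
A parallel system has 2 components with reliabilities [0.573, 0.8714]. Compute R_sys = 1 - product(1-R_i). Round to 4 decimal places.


Components: [0.573, 0.8714]
(1 - 0.573) = 0.427, running product = 0.427
(1 - 0.8714) = 0.1286, running product = 0.0549
Product of (1-R_i) = 0.0549
R_sys = 1 - 0.0549 = 0.9451

0.9451


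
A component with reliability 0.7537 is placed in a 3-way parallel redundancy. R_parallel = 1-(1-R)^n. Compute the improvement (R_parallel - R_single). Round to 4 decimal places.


R_single = 0.7537, n = 3
1 - R_single = 0.2463
(1 - R_single)^n = 0.2463^3 = 0.0149
R_parallel = 1 - 0.0149 = 0.9851
Improvement = 0.9851 - 0.7537
Improvement = 0.2314

0.2314


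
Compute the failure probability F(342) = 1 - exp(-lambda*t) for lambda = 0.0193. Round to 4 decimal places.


lambda = 0.0193, t = 342
lambda * t = 6.6006
exp(-6.6006) = 0.0014
F(t) = 1 - 0.0014
F(t) = 0.9986

0.9986


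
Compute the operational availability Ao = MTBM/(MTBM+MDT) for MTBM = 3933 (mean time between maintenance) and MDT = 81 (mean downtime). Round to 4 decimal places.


MTBM = 3933
MDT = 81
MTBM + MDT = 4014
Ao = 3933 / 4014
Ao = 0.9798

0.9798


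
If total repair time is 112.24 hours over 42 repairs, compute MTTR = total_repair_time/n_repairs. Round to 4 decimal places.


total_repair_time = 112.24
n_repairs = 42
MTTR = 112.24 / 42
MTTR = 2.6724

2.6724


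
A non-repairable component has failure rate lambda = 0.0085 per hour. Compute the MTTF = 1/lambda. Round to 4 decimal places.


lambda = 0.0085
MTTF = 1 / 0.0085
MTTF = 117.6471

117.6471


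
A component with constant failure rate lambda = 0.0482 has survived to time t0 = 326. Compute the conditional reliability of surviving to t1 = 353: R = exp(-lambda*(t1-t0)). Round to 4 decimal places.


lambda = 0.0482
t0 = 326, t1 = 353
t1 - t0 = 27
lambda * (t1-t0) = 0.0482 * 27 = 1.3014
R = exp(-1.3014)
R = 0.2722

0.2722


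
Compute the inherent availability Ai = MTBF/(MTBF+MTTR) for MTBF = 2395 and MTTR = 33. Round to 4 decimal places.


MTBF = 2395
MTTR = 33
MTBF + MTTR = 2428
Ai = 2395 / 2428
Ai = 0.9864

0.9864


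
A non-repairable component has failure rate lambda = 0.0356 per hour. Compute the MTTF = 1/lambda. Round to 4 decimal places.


lambda = 0.0356
MTTF = 1 / 0.0356
MTTF = 28.0899

28.0899


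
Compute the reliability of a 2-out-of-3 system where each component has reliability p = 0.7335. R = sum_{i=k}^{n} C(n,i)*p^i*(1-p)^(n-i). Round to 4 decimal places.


k = 2, n = 3, p = 0.7335
i=2: C(3,2)=3 * 0.7335^2 * 0.2665^1 = 0.4301
i=3: C(3,3)=1 * 0.7335^3 * 0.2665^0 = 0.3946
R = sum of terms = 0.8248

0.8248


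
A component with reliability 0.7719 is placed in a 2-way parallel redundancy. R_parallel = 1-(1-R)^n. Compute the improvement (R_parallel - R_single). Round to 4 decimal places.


R_single = 0.7719, n = 2
1 - R_single = 0.2281
(1 - R_single)^n = 0.2281^2 = 0.052
R_parallel = 1 - 0.052 = 0.948
Improvement = 0.948 - 0.7719
Improvement = 0.1761

0.1761


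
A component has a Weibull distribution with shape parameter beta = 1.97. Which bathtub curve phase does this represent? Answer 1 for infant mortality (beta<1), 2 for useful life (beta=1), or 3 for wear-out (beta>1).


beta = 1.97
Compare beta to 1:
beta < 1 => infant mortality (phase 1)
beta = 1 => useful life (phase 2)
beta > 1 => wear-out (phase 3)
Since beta = 1.97, this is wear-out (increasing failure rate)
Phase = 3

3


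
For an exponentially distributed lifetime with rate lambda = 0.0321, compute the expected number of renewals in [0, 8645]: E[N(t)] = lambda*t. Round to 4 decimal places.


lambda = 0.0321
t = 8645
E[N(t)] = lambda * t
E[N(t)] = 0.0321 * 8645
E[N(t)] = 277.5045

277.5045


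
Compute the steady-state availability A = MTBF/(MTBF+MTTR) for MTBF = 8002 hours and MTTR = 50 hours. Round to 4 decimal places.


MTBF = 8002
MTTR = 50
MTBF + MTTR = 8052
A = 8002 / 8052
A = 0.9938

0.9938


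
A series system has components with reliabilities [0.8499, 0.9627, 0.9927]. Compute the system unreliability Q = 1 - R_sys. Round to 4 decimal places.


Components: [0.8499, 0.9627, 0.9927]
After component 1: product = 0.8499
After component 2: product = 0.8182
After component 3: product = 0.8122
R_sys = 0.8122
Q = 1 - 0.8122 = 0.1878

0.1878


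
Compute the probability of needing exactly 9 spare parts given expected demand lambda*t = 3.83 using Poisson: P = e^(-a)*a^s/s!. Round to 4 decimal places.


a = 3.83, s = 9
e^(-a) = e^(-3.83) = 0.0217
a^s = 3.83^9 = 177332.7568
s! = 362880
P = 0.0217 * 177332.7568 / 362880
P = 0.0106

0.0106


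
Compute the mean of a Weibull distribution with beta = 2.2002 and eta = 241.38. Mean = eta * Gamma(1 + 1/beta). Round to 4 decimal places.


beta = 2.2002, eta = 241.38
1/beta = 0.4545
1 + 1/beta = 1.4545
Gamma(1.4545) = 0.8856
Mean = 241.38 * 0.8856
Mean = 213.7722

213.7722


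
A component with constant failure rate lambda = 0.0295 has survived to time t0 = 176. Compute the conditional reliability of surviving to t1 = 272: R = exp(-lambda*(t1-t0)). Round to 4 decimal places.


lambda = 0.0295
t0 = 176, t1 = 272
t1 - t0 = 96
lambda * (t1-t0) = 0.0295 * 96 = 2.832
R = exp(-2.832)
R = 0.0589

0.0589


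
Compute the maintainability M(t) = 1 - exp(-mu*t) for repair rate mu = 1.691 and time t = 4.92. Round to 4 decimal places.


mu = 1.691, t = 4.92
mu * t = 1.691 * 4.92 = 8.3197
exp(-8.3197) = 0.0002
M(t) = 1 - 0.0002
M(t) = 0.9998

0.9998


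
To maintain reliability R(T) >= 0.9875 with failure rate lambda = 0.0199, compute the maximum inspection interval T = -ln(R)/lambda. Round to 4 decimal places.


R_target = 0.9875
lambda = 0.0199
-ln(0.9875) = 0.0126
T = 0.0126 / 0.0199
T = 0.6321

0.6321


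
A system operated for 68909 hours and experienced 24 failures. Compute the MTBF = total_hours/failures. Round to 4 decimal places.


total_hours = 68909
failures = 24
MTBF = 68909 / 24
MTBF = 2871.2083

2871.2083


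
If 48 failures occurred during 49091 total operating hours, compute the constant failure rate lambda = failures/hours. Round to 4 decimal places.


failures = 48
total_hours = 49091
lambda = 48 / 49091
lambda = 0.001

0.001


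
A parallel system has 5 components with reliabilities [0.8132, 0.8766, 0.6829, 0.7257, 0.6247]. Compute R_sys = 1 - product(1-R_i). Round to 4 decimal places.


Components: [0.8132, 0.8766, 0.6829, 0.7257, 0.6247]
(1 - 0.8132) = 0.1868, running product = 0.1868
(1 - 0.8766) = 0.1234, running product = 0.0231
(1 - 0.6829) = 0.3171, running product = 0.0073
(1 - 0.7257) = 0.2743, running product = 0.002
(1 - 0.6247) = 0.3753, running product = 0.0008
Product of (1-R_i) = 0.0008
R_sys = 1 - 0.0008 = 0.9992

0.9992


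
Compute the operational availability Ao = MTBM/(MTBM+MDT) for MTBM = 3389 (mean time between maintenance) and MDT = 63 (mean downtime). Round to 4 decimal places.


MTBM = 3389
MDT = 63
MTBM + MDT = 3452
Ao = 3389 / 3452
Ao = 0.9817

0.9817


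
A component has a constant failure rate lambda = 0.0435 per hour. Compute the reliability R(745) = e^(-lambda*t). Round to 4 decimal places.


lambda = 0.0435
t = 745
lambda * t = 32.4075
R(t) = e^(-32.4075)
R(t) = 0.0

0.0


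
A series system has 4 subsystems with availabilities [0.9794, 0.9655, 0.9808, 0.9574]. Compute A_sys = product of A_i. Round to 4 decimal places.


Subsystems: [0.9794, 0.9655, 0.9808, 0.9574]
After subsystem 1 (A=0.9794): product = 0.9794
After subsystem 2 (A=0.9655): product = 0.9456
After subsystem 3 (A=0.9808): product = 0.9275
After subsystem 4 (A=0.9574): product = 0.8879
A_sys = 0.8879

0.8879


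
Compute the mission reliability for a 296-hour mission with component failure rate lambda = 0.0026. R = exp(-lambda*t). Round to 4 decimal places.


lambda = 0.0026
mission_time = 296
lambda * t = 0.0026 * 296 = 0.7696
R = exp(-0.7696)
R = 0.4632

0.4632


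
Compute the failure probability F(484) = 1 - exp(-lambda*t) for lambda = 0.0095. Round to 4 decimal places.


lambda = 0.0095, t = 484
lambda * t = 4.598
exp(-4.598) = 0.0101
F(t) = 1 - 0.0101
F(t) = 0.9899

0.9899


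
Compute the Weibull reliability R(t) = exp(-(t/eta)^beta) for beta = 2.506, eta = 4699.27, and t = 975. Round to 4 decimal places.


beta = 2.506, eta = 4699.27, t = 975
t/eta = 975 / 4699.27 = 0.2075
(t/eta)^beta = 0.2075^2.506 = 0.0194
R(t) = exp(-0.0194)
R(t) = 0.9808

0.9808


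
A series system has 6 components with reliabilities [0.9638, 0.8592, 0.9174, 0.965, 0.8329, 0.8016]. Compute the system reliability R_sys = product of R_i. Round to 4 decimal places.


Components: [0.9638, 0.8592, 0.9174, 0.965, 0.8329, 0.8016]
After component 1 (R=0.9638): product = 0.9638
After component 2 (R=0.8592): product = 0.8281
After component 3 (R=0.9174): product = 0.7597
After component 4 (R=0.965): product = 0.7331
After component 5 (R=0.8329): product = 0.6106
After component 6 (R=0.8016): product = 0.4895
R_sys = 0.4895

0.4895


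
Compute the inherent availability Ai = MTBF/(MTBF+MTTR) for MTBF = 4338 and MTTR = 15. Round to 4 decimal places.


MTBF = 4338
MTTR = 15
MTBF + MTTR = 4353
Ai = 4338 / 4353
Ai = 0.9966

0.9966


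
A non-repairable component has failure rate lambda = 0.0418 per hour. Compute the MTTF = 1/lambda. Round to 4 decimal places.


lambda = 0.0418
MTTF = 1 / 0.0418
MTTF = 23.9234

23.9234


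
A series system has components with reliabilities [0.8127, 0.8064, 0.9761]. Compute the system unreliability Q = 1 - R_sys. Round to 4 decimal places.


Components: [0.8127, 0.8064, 0.9761]
After component 1: product = 0.8127
After component 2: product = 0.6554
After component 3: product = 0.6397
R_sys = 0.6397
Q = 1 - 0.6397 = 0.3603

0.3603


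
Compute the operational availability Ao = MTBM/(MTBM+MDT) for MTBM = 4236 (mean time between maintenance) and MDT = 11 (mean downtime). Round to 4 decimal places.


MTBM = 4236
MDT = 11
MTBM + MDT = 4247
Ao = 4236 / 4247
Ao = 0.9974

0.9974


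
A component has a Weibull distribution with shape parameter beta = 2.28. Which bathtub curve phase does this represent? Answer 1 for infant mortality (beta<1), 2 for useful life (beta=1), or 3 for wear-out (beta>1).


beta = 2.28
Compare beta to 1:
beta < 1 => infant mortality (phase 1)
beta = 1 => useful life (phase 2)
beta > 1 => wear-out (phase 3)
Since beta = 2.28, this is wear-out (increasing failure rate)
Phase = 3

3


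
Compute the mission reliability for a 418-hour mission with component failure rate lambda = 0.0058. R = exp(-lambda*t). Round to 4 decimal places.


lambda = 0.0058
mission_time = 418
lambda * t = 0.0058 * 418 = 2.4244
R = exp(-2.4244)
R = 0.0885

0.0885


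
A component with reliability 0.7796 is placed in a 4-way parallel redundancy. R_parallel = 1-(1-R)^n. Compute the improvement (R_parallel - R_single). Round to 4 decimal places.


R_single = 0.7796, n = 4
1 - R_single = 0.2204
(1 - R_single)^n = 0.2204^4 = 0.0024
R_parallel = 1 - 0.0024 = 0.9976
Improvement = 0.9976 - 0.7796
Improvement = 0.218

0.218


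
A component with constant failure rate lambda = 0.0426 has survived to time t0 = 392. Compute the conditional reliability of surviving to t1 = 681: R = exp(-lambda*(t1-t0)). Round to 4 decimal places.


lambda = 0.0426
t0 = 392, t1 = 681
t1 - t0 = 289
lambda * (t1-t0) = 0.0426 * 289 = 12.3114
R = exp(-12.3114)
R = 0.0

0.0
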